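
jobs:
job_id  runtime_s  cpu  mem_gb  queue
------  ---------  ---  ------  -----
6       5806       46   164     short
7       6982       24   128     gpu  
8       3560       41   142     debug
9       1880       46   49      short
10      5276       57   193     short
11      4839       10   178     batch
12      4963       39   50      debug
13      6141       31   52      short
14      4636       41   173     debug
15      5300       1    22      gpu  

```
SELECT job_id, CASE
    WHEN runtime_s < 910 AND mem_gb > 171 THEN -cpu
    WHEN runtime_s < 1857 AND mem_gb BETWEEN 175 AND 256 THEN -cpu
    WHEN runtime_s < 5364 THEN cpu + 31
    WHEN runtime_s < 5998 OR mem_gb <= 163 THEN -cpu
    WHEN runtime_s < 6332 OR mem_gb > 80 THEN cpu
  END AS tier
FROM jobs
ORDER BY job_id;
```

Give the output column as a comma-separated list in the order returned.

-46, -24, 72, 77, 88, 41, 70, -31, 72, 32

job_id=6: runtime_s < 5998 OR mem_gb <= 163 → -46
job_id=7: runtime_s < 5998 OR mem_gb <= 163 → -24
job_id=8: runtime_s < 5364 → 72
job_id=9: runtime_s < 5364 → 77
job_id=10: runtime_s < 5364 → 88
job_id=11: runtime_s < 5364 → 41
job_id=12: runtime_s < 5364 → 70
job_id=13: runtime_s < 5998 OR mem_gb <= 163 → -31
job_id=14: runtime_s < 5364 → 72
job_id=15: runtime_s < 5364 → 32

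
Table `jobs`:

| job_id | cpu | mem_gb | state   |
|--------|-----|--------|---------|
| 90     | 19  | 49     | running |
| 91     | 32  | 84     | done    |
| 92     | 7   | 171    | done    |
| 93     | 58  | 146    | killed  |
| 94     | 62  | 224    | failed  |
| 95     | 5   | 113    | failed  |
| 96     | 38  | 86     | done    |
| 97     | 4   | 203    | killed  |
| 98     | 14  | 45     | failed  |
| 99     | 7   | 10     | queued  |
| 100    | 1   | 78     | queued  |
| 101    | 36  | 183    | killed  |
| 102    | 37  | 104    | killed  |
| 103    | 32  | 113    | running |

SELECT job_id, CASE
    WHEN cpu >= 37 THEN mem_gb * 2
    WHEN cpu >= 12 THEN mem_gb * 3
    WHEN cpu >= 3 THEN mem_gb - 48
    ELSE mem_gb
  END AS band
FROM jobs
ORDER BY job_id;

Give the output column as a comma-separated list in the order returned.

job_id=90: cpu >= 12 → 147
job_id=91: cpu >= 12 → 252
job_id=92: cpu >= 3 → 123
job_id=93: cpu >= 37 → 292
job_id=94: cpu >= 37 → 448
job_id=95: cpu >= 3 → 65
job_id=96: cpu >= 37 → 172
job_id=97: cpu >= 3 → 155
job_id=98: cpu >= 12 → 135
job_id=99: cpu >= 3 → -38
job_id=100: ELSE → 78
job_id=101: cpu >= 12 → 549
job_id=102: cpu >= 37 → 208
job_id=103: cpu >= 12 → 339

147, 252, 123, 292, 448, 65, 172, 155, 135, -38, 78, 549, 208, 339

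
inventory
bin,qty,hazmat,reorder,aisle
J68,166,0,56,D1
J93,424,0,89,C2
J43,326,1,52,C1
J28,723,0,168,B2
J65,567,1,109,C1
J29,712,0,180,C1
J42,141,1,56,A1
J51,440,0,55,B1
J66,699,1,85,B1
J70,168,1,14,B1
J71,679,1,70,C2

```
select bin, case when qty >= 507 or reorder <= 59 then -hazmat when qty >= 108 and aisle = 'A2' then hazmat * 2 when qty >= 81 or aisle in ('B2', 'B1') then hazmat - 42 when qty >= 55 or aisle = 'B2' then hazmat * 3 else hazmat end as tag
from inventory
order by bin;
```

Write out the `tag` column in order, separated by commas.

bin=J28: qty >= 507 or reorder <= 59 → 0
bin=J29: qty >= 507 or reorder <= 59 → 0
bin=J42: qty >= 507 or reorder <= 59 → -1
bin=J43: qty >= 507 or reorder <= 59 → -1
bin=J51: qty >= 507 or reorder <= 59 → 0
bin=J65: qty >= 507 or reorder <= 59 → -1
bin=J66: qty >= 507 or reorder <= 59 → -1
bin=J68: qty >= 507 or reorder <= 59 → 0
bin=J70: qty >= 507 or reorder <= 59 → -1
bin=J71: qty >= 507 or reorder <= 59 → -1
bin=J93: qty >= 81 or aisle in ('B2', 'B1') → -42

0, 0, -1, -1, 0, -1, -1, 0, -1, -1, -42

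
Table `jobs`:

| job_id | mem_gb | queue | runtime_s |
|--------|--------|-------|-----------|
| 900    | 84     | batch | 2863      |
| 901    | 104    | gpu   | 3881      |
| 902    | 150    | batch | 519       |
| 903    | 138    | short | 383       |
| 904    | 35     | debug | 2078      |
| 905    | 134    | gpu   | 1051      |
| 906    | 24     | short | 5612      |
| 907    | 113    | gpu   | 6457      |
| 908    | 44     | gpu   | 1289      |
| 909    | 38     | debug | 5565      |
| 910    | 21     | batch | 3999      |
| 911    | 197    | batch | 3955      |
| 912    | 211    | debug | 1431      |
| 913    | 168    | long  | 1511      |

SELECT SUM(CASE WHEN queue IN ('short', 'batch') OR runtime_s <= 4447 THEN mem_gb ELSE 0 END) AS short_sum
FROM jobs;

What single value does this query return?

1310

job_id=900: ✓ → 84
job_id=901: ✓ → 104
job_id=902: ✓ → 150
job_id=903: ✓ → 138
job_id=904: ✓ → 35
job_id=905: ✓ → 134
job_id=906: ✓ → 24
job_id=907: ✗
job_id=908: ✓ → 44
job_id=909: ✗
job_id=910: ✓ → 21
job_id=911: ✓ → 197
job_id=912: ✓ → 211
job_id=913: ✓ → 168
short_sum = 84 + 104 + 150 + 138 + 35 + 134 + 24 + 44 + 21 + 197 + 211 + 168 = 1310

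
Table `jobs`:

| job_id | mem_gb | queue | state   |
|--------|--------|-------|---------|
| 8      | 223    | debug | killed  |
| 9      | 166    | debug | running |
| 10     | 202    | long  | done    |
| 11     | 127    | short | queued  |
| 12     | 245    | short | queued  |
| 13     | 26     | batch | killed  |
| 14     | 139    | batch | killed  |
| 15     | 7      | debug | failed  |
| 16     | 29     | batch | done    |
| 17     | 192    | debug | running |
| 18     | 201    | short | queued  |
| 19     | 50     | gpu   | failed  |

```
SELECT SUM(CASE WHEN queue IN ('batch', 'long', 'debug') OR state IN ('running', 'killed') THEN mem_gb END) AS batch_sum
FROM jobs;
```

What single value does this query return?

984

job_id=8: ✓ → 223
job_id=9: ✓ → 166
job_id=10: ✓ → 202
job_id=11: ✗
job_id=12: ✗
job_id=13: ✓ → 26
job_id=14: ✓ → 139
job_id=15: ✓ → 7
job_id=16: ✓ → 29
job_id=17: ✓ → 192
job_id=18: ✗
job_id=19: ✗
batch_sum = 223 + 166 + 202 + 26 + 139 + 7 + 29 + 192 = 984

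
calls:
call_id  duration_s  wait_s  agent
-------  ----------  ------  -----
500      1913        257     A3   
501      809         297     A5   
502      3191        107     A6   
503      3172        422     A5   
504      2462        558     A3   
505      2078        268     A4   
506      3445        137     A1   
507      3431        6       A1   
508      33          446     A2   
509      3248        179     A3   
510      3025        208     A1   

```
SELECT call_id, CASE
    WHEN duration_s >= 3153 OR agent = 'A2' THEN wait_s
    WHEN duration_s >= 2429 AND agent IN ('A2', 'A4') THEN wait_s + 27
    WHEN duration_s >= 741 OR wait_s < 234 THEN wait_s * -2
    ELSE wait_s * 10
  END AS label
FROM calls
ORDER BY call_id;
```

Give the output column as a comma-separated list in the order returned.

call_id=500: duration_s >= 741 OR wait_s < 234 → -514
call_id=501: duration_s >= 741 OR wait_s < 234 → -594
call_id=502: duration_s >= 3153 OR agent = 'A2' → 107
call_id=503: duration_s >= 3153 OR agent = 'A2' → 422
call_id=504: duration_s >= 741 OR wait_s < 234 → -1116
call_id=505: duration_s >= 741 OR wait_s < 234 → -536
call_id=506: duration_s >= 3153 OR agent = 'A2' → 137
call_id=507: duration_s >= 3153 OR agent = 'A2' → 6
call_id=508: duration_s >= 3153 OR agent = 'A2' → 446
call_id=509: duration_s >= 3153 OR agent = 'A2' → 179
call_id=510: duration_s >= 741 OR wait_s < 234 → -416

-514, -594, 107, 422, -1116, -536, 137, 6, 446, 179, -416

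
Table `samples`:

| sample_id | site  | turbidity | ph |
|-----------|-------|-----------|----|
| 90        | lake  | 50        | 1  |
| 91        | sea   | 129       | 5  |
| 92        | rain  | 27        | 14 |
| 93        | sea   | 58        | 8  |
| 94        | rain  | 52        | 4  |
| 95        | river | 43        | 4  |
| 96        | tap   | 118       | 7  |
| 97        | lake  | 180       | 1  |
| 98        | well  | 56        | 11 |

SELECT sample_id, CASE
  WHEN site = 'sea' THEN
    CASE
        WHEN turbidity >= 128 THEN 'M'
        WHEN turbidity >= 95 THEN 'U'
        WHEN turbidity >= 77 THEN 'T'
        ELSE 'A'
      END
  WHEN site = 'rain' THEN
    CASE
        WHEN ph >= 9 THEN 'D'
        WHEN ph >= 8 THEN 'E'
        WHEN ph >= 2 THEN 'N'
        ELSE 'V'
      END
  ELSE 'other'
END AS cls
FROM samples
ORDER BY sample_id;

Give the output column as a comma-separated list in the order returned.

other, M, D, A, N, other, other, other, other

sample_id=90: site='lake' → outer ELSE → other
sample_id=91: site='sea' → inner[turbidity >= 128] → M
sample_id=92: site='rain' → inner[ph >= 9] → D
sample_id=93: site='sea' → inner[ELSE] → A
sample_id=94: site='rain' → inner[ph >= 2] → N
sample_id=95: site='river' → outer ELSE → other
sample_id=96: site='tap' → outer ELSE → other
sample_id=97: site='lake' → outer ELSE → other
sample_id=98: site='well' → outer ELSE → other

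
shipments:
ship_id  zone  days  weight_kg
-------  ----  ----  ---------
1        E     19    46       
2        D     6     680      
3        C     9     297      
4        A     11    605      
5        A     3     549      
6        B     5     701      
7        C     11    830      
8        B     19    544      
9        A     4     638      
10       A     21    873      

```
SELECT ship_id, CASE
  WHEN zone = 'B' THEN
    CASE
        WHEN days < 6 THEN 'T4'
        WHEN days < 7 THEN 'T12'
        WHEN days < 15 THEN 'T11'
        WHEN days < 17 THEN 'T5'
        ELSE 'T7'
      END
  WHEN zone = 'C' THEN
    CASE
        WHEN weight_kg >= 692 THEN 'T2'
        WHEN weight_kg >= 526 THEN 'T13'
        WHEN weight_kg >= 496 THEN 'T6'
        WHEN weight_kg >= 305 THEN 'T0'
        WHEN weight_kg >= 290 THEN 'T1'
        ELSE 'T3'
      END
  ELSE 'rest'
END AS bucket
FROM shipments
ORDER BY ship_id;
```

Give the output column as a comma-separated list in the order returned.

ship_id=1: zone='E' → outer ELSE → rest
ship_id=2: zone='D' → outer ELSE → rest
ship_id=3: zone='C' → inner[weight_kg >= 290] → T1
ship_id=4: zone='A' → outer ELSE → rest
ship_id=5: zone='A' → outer ELSE → rest
ship_id=6: zone='B' → inner[days < 6] → T4
ship_id=7: zone='C' → inner[weight_kg >= 692] → T2
ship_id=8: zone='B' → inner[ELSE] → T7
ship_id=9: zone='A' → outer ELSE → rest
ship_id=10: zone='A' → outer ELSE → rest

rest, rest, T1, rest, rest, T4, T2, T7, rest, rest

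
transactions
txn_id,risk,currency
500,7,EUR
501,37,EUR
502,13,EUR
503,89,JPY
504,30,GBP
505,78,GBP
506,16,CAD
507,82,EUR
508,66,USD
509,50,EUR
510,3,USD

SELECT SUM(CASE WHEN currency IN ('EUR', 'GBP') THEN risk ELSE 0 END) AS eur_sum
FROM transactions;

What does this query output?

297

txn_id=500: ✓ → 7
txn_id=501: ✓ → 37
txn_id=502: ✓ → 13
txn_id=503: ✗
txn_id=504: ✓ → 30
txn_id=505: ✓ → 78
txn_id=506: ✗
txn_id=507: ✓ → 82
txn_id=508: ✗
txn_id=509: ✓ → 50
txn_id=510: ✗
eur_sum = 7 + 37 + 13 + 30 + 78 + 82 + 50 = 297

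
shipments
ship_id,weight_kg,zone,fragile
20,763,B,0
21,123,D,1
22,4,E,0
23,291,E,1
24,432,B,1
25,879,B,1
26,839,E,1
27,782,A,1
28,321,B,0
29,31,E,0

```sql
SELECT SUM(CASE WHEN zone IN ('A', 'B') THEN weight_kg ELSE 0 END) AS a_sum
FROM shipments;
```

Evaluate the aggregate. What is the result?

3177

ship_id=20: ✓ → 763
ship_id=21: ✗
ship_id=22: ✗
ship_id=23: ✗
ship_id=24: ✓ → 432
ship_id=25: ✓ → 879
ship_id=26: ✗
ship_id=27: ✓ → 782
ship_id=28: ✓ → 321
ship_id=29: ✗
a_sum = 763 + 432 + 879 + 782 + 321 = 3177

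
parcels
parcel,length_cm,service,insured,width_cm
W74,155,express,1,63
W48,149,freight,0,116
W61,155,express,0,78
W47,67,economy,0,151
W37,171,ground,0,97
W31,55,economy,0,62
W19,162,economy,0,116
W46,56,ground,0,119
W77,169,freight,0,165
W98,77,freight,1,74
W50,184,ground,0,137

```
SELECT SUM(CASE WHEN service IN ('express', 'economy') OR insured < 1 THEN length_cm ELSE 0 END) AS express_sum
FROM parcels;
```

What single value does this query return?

1323

parcel=W74: ✓ → 155
parcel=W48: ✓ → 149
parcel=W61: ✓ → 155
parcel=W47: ✓ → 67
parcel=W37: ✓ → 171
parcel=W31: ✓ → 55
parcel=W19: ✓ → 162
parcel=W46: ✓ → 56
parcel=W77: ✓ → 169
parcel=W98: ✗
parcel=W50: ✓ → 184
express_sum = 155 + 149 + 155 + 67 + 171 + 55 + 162 + 56 + 169 + 184 = 1323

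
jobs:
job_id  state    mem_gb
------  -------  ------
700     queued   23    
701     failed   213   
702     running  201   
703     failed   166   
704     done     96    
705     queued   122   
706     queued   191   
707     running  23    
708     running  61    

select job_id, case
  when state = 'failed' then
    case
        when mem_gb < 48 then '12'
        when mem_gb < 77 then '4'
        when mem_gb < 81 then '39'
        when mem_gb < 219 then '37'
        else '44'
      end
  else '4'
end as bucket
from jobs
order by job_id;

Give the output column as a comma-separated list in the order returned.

4, 37, 4, 37, 4, 4, 4, 4, 4

job_id=700: state='queued' → outer ELSE → 4
job_id=701: state='failed' → inner[mem_gb < 219] → 37
job_id=702: state='running' → outer ELSE → 4
job_id=703: state='failed' → inner[mem_gb < 219] → 37
job_id=704: state='done' → outer ELSE → 4
job_id=705: state='queued' → outer ELSE → 4
job_id=706: state='queued' → outer ELSE → 4
job_id=707: state='running' → outer ELSE → 4
job_id=708: state='running' → outer ELSE → 4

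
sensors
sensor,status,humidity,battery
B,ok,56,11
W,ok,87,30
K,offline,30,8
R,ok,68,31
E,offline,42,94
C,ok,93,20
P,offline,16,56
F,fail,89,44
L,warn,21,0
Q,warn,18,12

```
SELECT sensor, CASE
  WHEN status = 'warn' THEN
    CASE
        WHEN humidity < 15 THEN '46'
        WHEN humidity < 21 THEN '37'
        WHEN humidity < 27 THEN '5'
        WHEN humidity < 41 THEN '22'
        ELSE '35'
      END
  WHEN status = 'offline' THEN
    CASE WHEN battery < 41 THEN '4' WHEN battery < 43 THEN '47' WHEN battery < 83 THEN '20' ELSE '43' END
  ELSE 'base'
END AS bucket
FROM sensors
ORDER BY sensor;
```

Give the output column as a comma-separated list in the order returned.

base, base, 43, base, 4, 5, 20, 37, base, base

sensor=B: status='ok' → outer ELSE → base
sensor=C: status='ok' → outer ELSE → base
sensor=E: status='offline' → inner[ELSE] → 43
sensor=F: status='fail' → outer ELSE → base
sensor=K: status='offline' → inner[battery < 41] → 4
sensor=L: status='warn' → inner[humidity < 27] → 5
sensor=P: status='offline' → inner[battery < 83] → 20
sensor=Q: status='warn' → inner[humidity < 21] → 37
sensor=R: status='ok' → outer ELSE → base
sensor=W: status='ok' → outer ELSE → base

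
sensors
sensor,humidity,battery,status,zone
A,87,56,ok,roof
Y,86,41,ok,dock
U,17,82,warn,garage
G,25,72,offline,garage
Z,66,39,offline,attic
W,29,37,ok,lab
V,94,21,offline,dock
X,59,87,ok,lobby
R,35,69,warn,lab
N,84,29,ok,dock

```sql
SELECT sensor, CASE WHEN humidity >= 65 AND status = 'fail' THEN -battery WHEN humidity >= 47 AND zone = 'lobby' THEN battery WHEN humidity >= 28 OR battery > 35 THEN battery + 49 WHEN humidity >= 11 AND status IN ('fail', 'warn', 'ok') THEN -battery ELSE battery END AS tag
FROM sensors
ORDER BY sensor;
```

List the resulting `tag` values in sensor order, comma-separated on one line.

105, 121, 78, 118, 131, 70, 86, 87, 90, 88

sensor=A: humidity >= 28 OR battery > 35 → 105
sensor=G: humidity >= 28 OR battery > 35 → 121
sensor=N: humidity >= 28 OR battery > 35 → 78
sensor=R: humidity >= 28 OR battery > 35 → 118
sensor=U: humidity >= 28 OR battery > 35 → 131
sensor=V: humidity >= 28 OR battery > 35 → 70
sensor=W: humidity >= 28 OR battery > 35 → 86
sensor=X: humidity >= 47 AND zone = 'lobby' → 87
sensor=Y: humidity >= 28 OR battery > 35 → 90
sensor=Z: humidity >= 28 OR battery > 35 → 88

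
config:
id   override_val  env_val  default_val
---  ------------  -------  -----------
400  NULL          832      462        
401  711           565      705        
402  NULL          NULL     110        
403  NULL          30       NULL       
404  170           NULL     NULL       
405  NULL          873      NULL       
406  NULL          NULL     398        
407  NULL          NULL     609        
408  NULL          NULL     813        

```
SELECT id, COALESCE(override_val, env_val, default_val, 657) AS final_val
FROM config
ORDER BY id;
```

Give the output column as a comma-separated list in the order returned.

832, 711, 110, 30, 170, 873, 398, 609, 813

id=400: override_val=NULL, env_val=832 → 832
id=401: override_val=711 → 711
id=402: override_val=NULL, env_val=NULL, default_val=110 → 110
id=403: override_val=NULL, env_val=30 → 30
id=404: override_val=170 → 170
id=405: override_val=NULL, env_val=873 → 873
id=406: override_val=NULL, env_val=NULL, default_val=398 → 398
id=407: override_val=NULL, env_val=NULL, default_val=609 → 609
id=408: override_val=NULL, env_val=NULL, default_val=813 → 813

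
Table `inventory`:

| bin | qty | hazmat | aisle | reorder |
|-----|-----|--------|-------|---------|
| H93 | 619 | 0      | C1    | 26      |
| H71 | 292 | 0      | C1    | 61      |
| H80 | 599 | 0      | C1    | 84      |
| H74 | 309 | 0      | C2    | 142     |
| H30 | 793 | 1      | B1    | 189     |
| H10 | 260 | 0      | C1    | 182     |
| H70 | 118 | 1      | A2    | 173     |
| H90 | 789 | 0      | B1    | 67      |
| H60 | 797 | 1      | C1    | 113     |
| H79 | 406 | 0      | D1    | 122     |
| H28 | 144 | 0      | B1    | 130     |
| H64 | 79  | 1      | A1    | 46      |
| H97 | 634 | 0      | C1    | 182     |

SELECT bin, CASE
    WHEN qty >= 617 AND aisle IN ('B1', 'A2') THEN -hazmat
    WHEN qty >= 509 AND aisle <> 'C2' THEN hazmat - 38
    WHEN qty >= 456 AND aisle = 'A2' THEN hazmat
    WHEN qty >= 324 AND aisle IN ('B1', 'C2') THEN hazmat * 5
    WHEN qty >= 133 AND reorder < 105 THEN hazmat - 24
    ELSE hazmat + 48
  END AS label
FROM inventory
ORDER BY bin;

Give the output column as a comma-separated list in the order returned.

48, 48, -1, -37, 49, 49, -24, 48, 48, -38, 0, -38, -38

bin=H10: ELSE → 48
bin=H28: ELSE → 48
bin=H30: qty >= 617 AND aisle IN ('B1', 'A2') → -1
bin=H60: qty >= 509 AND aisle <> 'C2' → -37
bin=H64: ELSE → 49
bin=H70: ELSE → 49
bin=H71: qty >= 133 AND reorder < 105 → -24
bin=H74: ELSE → 48
bin=H79: ELSE → 48
bin=H80: qty >= 509 AND aisle <> 'C2' → -38
bin=H90: qty >= 617 AND aisle IN ('B1', 'A2') → 0
bin=H93: qty >= 509 AND aisle <> 'C2' → -38
bin=H97: qty >= 509 AND aisle <> 'C2' → -38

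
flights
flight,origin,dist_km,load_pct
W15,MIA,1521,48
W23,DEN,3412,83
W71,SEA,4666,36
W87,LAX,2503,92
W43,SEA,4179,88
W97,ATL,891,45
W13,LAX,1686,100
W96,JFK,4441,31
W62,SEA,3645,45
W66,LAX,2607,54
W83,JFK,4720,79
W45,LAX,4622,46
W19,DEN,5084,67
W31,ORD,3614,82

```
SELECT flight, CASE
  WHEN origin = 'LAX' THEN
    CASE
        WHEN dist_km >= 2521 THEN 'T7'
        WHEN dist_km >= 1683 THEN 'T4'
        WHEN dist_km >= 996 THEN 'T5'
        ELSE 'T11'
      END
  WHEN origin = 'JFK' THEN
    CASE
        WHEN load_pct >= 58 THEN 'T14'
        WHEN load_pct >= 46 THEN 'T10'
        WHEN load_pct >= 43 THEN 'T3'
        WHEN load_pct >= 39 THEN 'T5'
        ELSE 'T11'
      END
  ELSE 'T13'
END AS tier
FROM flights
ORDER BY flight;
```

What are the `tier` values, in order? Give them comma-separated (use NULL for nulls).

flight=W13: origin='LAX' → inner[dist_km >= 1683] → T4
flight=W15: origin='MIA' → outer ELSE → T13
flight=W19: origin='DEN' → outer ELSE → T13
flight=W23: origin='DEN' → outer ELSE → T13
flight=W31: origin='ORD' → outer ELSE → T13
flight=W43: origin='SEA' → outer ELSE → T13
flight=W45: origin='LAX' → inner[dist_km >= 2521] → T7
flight=W62: origin='SEA' → outer ELSE → T13
flight=W66: origin='LAX' → inner[dist_km >= 2521] → T7
flight=W71: origin='SEA' → outer ELSE → T13
flight=W83: origin='JFK' → inner[load_pct >= 58] → T14
flight=W87: origin='LAX' → inner[dist_km >= 1683] → T4
flight=W96: origin='JFK' → inner[ELSE] → T11
flight=W97: origin='ATL' → outer ELSE → T13

T4, T13, T13, T13, T13, T13, T7, T13, T7, T13, T14, T4, T11, T13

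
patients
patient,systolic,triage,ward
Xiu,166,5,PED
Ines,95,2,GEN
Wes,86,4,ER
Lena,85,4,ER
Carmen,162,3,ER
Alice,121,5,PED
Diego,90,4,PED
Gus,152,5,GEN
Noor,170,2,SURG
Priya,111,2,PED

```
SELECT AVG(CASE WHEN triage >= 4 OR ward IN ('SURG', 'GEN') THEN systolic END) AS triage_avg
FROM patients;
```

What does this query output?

patient=Xiu: ✓ → 166
patient=Ines: ✓ → 95
patient=Wes: ✓ → 86
patient=Lena: ✓ → 85
patient=Carmen: ✗
patient=Alice: ✓ → 121
patient=Diego: ✓ → 90
patient=Gus: ✓ → 152
patient=Noor: ✓ → 170
patient=Priya: ✗
triage_avg = (166 + 95 + 86 + 85 + 121 + 90 + 152 + 170) / 8 = 120.625

120.625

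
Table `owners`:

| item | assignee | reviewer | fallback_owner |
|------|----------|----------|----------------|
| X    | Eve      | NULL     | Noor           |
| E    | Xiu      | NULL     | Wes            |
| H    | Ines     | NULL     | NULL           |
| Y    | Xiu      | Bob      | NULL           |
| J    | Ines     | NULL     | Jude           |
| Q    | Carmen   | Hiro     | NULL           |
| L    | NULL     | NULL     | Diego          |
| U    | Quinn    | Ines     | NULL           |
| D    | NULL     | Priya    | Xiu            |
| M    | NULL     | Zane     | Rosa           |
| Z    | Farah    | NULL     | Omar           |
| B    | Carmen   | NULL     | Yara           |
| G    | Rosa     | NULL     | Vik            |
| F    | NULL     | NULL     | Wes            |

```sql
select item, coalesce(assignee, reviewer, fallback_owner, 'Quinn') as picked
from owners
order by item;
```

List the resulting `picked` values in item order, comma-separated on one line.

Carmen, Priya, Xiu, Wes, Rosa, Ines, Ines, Diego, Zane, Carmen, Quinn, Eve, Xiu, Farah

item=B: assignee=Carmen → Carmen
item=D: assignee=NULL, reviewer=Priya → Priya
item=E: assignee=Xiu → Xiu
item=F: assignee=NULL, reviewer=NULL, fallback_owner=Wes → Wes
item=G: assignee=Rosa → Rosa
item=H: assignee=Ines → Ines
item=J: assignee=Ines → Ines
item=L: assignee=NULL, reviewer=NULL, fallback_owner=Diego → Diego
item=M: assignee=NULL, reviewer=Zane → Zane
item=Q: assignee=Carmen → Carmen
item=U: assignee=Quinn → Quinn
item=X: assignee=Eve → Eve
item=Y: assignee=Xiu → Xiu
item=Z: assignee=Farah → Farah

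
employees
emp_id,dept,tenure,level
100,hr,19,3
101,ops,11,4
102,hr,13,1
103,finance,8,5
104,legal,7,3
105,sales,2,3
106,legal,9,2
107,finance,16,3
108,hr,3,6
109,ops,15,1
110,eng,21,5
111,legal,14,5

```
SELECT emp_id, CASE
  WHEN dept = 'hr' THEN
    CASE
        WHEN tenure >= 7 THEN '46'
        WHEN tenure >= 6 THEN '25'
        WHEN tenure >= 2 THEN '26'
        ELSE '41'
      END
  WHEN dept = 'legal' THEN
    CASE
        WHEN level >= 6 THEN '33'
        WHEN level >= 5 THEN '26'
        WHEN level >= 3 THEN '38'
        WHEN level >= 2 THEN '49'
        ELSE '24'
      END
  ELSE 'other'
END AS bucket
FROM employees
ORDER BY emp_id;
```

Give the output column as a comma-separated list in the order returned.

46, other, 46, other, 38, other, 49, other, 26, other, other, 26

emp_id=100: dept='hr' → inner[tenure >= 7] → 46
emp_id=101: dept='ops' → outer ELSE → other
emp_id=102: dept='hr' → inner[tenure >= 7] → 46
emp_id=103: dept='finance' → outer ELSE → other
emp_id=104: dept='legal' → inner[level >= 3] → 38
emp_id=105: dept='sales' → outer ELSE → other
emp_id=106: dept='legal' → inner[level >= 2] → 49
emp_id=107: dept='finance' → outer ELSE → other
emp_id=108: dept='hr' → inner[tenure >= 2] → 26
emp_id=109: dept='ops' → outer ELSE → other
emp_id=110: dept='eng' → outer ELSE → other
emp_id=111: dept='legal' → inner[level >= 5] → 26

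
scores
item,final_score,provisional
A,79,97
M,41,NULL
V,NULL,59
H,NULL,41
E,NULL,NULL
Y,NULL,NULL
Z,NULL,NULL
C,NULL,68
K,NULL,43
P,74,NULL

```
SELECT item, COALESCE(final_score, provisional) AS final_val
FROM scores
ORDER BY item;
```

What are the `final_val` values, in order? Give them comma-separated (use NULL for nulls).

item=A: final_score=79 → 79
item=C: final_score=NULL, provisional=68 → 68
item=E: final_score=NULL, provisional=NULL (all NULL) → NULL
item=H: final_score=NULL, provisional=41 → 41
item=K: final_score=NULL, provisional=43 → 43
item=M: final_score=41 → 41
item=P: final_score=74 → 74
item=V: final_score=NULL, provisional=59 → 59
item=Y: final_score=NULL, provisional=NULL (all NULL) → NULL
item=Z: final_score=NULL, provisional=NULL (all NULL) → NULL

79, 68, NULL, 41, 43, 41, 74, 59, NULL, NULL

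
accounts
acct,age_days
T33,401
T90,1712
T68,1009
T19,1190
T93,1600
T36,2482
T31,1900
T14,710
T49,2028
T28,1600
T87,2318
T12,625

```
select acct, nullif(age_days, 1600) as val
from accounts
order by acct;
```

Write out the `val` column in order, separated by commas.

acct=T12: age_days=625 vs 1600: differ → 625
acct=T14: age_days=710 vs 1600: differ → 710
acct=T19: age_days=1190 vs 1600: differ → 1190
acct=T28: age_days=1600 vs 1600: equal → NULL
acct=T31: age_days=1900 vs 1600: differ → 1900
acct=T33: age_days=401 vs 1600: differ → 401
acct=T36: age_days=2482 vs 1600: differ → 2482
acct=T49: age_days=2028 vs 1600: differ → 2028
acct=T68: age_days=1009 vs 1600: differ → 1009
acct=T87: age_days=2318 vs 1600: differ → 2318
acct=T90: age_days=1712 vs 1600: differ → 1712
acct=T93: age_days=1600 vs 1600: equal → NULL

625, 710, 1190, NULL, 1900, 401, 2482, 2028, 1009, 2318, 1712, NULL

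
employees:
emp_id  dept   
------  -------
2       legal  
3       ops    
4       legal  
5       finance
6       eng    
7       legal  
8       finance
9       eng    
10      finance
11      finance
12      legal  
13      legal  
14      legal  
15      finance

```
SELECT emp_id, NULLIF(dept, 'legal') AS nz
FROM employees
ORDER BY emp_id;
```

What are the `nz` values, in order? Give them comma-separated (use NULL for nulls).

emp_id=2: dept=legal vs legal: equal → NULL
emp_id=3: dept=ops vs legal: differ → ops
emp_id=4: dept=legal vs legal: equal → NULL
emp_id=5: dept=finance vs legal: differ → finance
emp_id=6: dept=eng vs legal: differ → eng
emp_id=7: dept=legal vs legal: equal → NULL
emp_id=8: dept=finance vs legal: differ → finance
emp_id=9: dept=eng vs legal: differ → eng
emp_id=10: dept=finance vs legal: differ → finance
emp_id=11: dept=finance vs legal: differ → finance
emp_id=12: dept=legal vs legal: equal → NULL
emp_id=13: dept=legal vs legal: equal → NULL
emp_id=14: dept=legal vs legal: equal → NULL
emp_id=15: dept=finance vs legal: differ → finance

NULL, ops, NULL, finance, eng, NULL, finance, eng, finance, finance, NULL, NULL, NULL, finance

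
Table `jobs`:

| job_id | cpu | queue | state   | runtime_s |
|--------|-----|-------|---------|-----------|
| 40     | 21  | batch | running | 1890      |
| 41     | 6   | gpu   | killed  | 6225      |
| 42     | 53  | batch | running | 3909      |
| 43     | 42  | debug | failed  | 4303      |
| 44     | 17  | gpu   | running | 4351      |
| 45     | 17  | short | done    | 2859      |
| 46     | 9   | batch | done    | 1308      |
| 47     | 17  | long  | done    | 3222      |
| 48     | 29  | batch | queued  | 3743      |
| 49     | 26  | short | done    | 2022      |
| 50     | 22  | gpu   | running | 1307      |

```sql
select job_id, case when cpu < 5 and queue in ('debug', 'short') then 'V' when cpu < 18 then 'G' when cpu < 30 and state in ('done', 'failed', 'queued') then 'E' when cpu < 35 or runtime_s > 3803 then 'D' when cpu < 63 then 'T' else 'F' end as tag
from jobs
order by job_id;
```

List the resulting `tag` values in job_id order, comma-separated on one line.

D, G, D, D, G, G, G, G, E, E, D

job_id=40: cpu < 35 or runtime_s > 3803 → D
job_id=41: cpu < 18 → G
job_id=42: cpu < 35 or runtime_s > 3803 → D
job_id=43: cpu < 35 or runtime_s > 3803 → D
job_id=44: cpu < 18 → G
job_id=45: cpu < 18 → G
job_id=46: cpu < 18 → G
job_id=47: cpu < 18 → G
job_id=48: cpu < 30 and state in ('done', 'failed', 'queued') → E
job_id=49: cpu < 30 and state in ('done', 'failed', 'queued') → E
job_id=50: cpu < 35 or runtime_s > 3803 → D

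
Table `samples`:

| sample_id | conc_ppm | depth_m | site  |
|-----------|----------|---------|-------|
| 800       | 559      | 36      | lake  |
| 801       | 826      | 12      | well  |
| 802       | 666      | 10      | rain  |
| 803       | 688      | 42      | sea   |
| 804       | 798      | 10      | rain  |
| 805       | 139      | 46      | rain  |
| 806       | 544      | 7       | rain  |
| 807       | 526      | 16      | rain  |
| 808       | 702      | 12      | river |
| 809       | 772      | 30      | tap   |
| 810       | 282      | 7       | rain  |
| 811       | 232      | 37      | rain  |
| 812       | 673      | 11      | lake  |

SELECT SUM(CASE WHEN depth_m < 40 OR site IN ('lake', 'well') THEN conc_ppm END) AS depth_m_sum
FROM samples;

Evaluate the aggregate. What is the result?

sample_id=800: ✓ → 559
sample_id=801: ✓ → 826
sample_id=802: ✓ → 666
sample_id=803: ✗
sample_id=804: ✓ → 798
sample_id=805: ✗
sample_id=806: ✓ → 544
sample_id=807: ✓ → 526
sample_id=808: ✓ → 702
sample_id=809: ✓ → 772
sample_id=810: ✓ → 282
sample_id=811: ✓ → 232
sample_id=812: ✓ → 673
depth_m_sum = 559 + 826 + 666 + 798 + 544 + 526 + 702 + 772 + 282 + 232 + 673 = 6580

6580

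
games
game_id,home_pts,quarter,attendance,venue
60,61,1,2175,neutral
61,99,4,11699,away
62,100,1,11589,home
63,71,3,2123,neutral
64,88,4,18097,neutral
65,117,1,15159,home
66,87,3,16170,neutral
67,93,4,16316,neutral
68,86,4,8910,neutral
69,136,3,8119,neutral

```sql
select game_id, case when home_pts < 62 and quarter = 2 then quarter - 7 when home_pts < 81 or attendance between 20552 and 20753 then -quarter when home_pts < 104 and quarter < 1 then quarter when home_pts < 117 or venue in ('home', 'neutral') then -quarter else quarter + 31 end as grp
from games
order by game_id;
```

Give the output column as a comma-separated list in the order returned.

-1, -4, -1, -3, -4, -1, -3, -4, -4, -3

game_id=60: home_pts < 81 or attendance between 20552 and 20753 → -1
game_id=61: home_pts < 117 or venue in ('home', 'neutral') → -4
game_id=62: home_pts < 117 or venue in ('home', 'neutral') → -1
game_id=63: home_pts < 81 or attendance between 20552 and 20753 → -3
game_id=64: home_pts < 117 or venue in ('home', 'neutral') → -4
game_id=65: home_pts < 117 or venue in ('home', 'neutral') → -1
game_id=66: home_pts < 117 or venue in ('home', 'neutral') → -3
game_id=67: home_pts < 117 or venue in ('home', 'neutral') → -4
game_id=68: home_pts < 117 or venue in ('home', 'neutral') → -4
game_id=69: home_pts < 117 or venue in ('home', 'neutral') → -3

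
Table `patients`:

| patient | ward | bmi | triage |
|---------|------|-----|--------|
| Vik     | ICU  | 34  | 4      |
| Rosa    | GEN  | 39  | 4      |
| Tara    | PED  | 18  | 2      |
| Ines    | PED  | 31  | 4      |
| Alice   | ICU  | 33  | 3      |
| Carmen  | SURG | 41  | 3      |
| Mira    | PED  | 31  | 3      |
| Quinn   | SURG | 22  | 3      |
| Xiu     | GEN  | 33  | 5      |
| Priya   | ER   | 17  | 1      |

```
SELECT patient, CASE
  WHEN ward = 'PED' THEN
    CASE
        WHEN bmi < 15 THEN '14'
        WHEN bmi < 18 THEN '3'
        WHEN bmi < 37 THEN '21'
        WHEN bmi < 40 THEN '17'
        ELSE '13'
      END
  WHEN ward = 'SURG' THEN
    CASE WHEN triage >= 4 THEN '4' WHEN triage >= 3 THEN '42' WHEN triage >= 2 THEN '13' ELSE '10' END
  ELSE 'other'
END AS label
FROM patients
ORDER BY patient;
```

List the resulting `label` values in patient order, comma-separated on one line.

patient=Alice: ward='ICU' → outer ELSE → other
patient=Carmen: ward='SURG' → inner[triage >= 3] → 42
patient=Ines: ward='PED' → inner[bmi < 37] → 21
patient=Mira: ward='PED' → inner[bmi < 37] → 21
patient=Priya: ward='ER' → outer ELSE → other
patient=Quinn: ward='SURG' → inner[triage >= 3] → 42
patient=Rosa: ward='GEN' → outer ELSE → other
patient=Tara: ward='PED' → inner[bmi < 37] → 21
patient=Vik: ward='ICU' → outer ELSE → other
patient=Xiu: ward='GEN' → outer ELSE → other

other, 42, 21, 21, other, 42, other, 21, other, other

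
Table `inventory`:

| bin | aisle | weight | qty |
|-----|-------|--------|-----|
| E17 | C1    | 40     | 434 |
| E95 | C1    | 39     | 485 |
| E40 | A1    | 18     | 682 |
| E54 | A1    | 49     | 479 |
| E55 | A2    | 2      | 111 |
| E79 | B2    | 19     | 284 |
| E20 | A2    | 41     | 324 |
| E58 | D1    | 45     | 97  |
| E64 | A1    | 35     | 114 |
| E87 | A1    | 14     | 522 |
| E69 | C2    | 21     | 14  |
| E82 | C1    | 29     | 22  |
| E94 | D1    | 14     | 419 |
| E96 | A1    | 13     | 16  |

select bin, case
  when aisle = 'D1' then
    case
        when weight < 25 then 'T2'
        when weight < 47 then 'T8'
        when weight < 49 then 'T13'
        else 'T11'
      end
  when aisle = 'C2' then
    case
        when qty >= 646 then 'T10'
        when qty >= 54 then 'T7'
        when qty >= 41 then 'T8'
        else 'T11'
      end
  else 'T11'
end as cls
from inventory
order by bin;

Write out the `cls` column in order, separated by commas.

bin=E17: aisle='C1' → outer ELSE → T11
bin=E20: aisle='A2' → outer ELSE → T11
bin=E40: aisle='A1' → outer ELSE → T11
bin=E54: aisle='A1' → outer ELSE → T11
bin=E55: aisle='A2' → outer ELSE → T11
bin=E58: aisle='D1' → inner[weight < 47] → T8
bin=E64: aisle='A1' → outer ELSE → T11
bin=E69: aisle='C2' → inner[ELSE] → T11
bin=E79: aisle='B2' → outer ELSE → T11
bin=E82: aisle='C1' → outer ELSE → T11
bin=E87: aisle='A1' → outer ELSE → T11
bin=E94: aisle='D1' → inner[weight < 25] → T2
bin=E95: aisle='C1' → outer ELSE → T11
bin=E96: aisle='A1' → outer ELSE → T11

T11, T11, T11, T11, T11, T8, T11, T11, T11, T11, T11, T2, T11, T11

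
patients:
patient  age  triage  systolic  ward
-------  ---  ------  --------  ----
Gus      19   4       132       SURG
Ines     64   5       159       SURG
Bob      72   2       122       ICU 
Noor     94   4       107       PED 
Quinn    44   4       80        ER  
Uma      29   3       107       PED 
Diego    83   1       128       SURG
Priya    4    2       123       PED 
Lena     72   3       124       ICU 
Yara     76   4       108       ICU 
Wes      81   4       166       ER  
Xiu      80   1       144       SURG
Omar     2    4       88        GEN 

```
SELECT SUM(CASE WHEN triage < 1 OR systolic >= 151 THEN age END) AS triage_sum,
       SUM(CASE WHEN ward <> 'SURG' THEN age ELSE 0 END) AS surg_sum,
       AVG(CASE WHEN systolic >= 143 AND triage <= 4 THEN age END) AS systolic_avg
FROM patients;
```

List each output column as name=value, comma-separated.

[triage_sum: triage < 1 OR systolic >= 151]
patient=Gus: ✗
patient=Ines: ✓ → 64
patient=Bob: ✗
patient=Noor: ✗
patient=Quinn: ✗
patient=Uma: ✗
patient=Diego: ✗
patient=Priya: ✗
patient=Lena: ✗
patient=Yara: ✗
patient=Wes: ✓ → 81
patient=Xiu: ✗
patient=Omar: ✗
triage_sum = 64 + 81 = 145
—
[surg_sum: ward <> 'SURG']
patient=Gus: ✗
patient=Ines: ✗
patient=Bob: ✓ → 72
patient=Noor: ✓ → 94
patient=Quinn: ✓ → 44
patient=Uma: ✓ → 29
patient=Diego: ✗
patient=Priya: ✓ → 4
patient=Lena: ✓ → 72
patient=Yara: ✓ → 76
patient=Wes: ✓ → 81
patient=Xiu: ✗
patient=Omar: ✓ → 2
surg_sum = 72 + 94 + 44 + 29 + 4 + 72 + 76 + 81 + 2 = 474
—
[systolic_avg: systolic >= 143 AND triage <= 4]
patient=Gus: ✗
patient=Ines: ✗
patient=Bob: ✗
patient=Noor: ✗
patient=Quinn: ✗
patient=Uma: ✗
patient=Diego: ✗
patient=Priya: ✗
patient=Lena: ✗
patient=Yara: ✗
patient=Wes: ✓ → 81
patient=Xiu: ✓ → 80
patient=Omar: ✗
systolic_avg = (81 + 80) / 2 = 80.5

triage_sum=145, surg_sum=474, systolic_avg=80.5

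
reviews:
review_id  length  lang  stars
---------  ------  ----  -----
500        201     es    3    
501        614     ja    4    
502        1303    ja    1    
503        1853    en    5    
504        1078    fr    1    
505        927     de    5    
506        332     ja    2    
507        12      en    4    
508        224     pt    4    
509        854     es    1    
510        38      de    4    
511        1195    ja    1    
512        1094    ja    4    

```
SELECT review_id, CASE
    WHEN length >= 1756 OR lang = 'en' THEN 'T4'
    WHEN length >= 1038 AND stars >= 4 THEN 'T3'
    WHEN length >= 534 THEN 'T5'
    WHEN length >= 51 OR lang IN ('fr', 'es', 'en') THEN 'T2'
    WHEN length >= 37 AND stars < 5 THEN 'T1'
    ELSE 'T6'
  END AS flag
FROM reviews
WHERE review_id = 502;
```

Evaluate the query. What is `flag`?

review_id = 502: length=1303, lang=ja, stars=1.
length >= 1756 OR lang = 'en' → false
length >= 1038 AND stars >= 4 → false
length >= 534 → true → T5

T5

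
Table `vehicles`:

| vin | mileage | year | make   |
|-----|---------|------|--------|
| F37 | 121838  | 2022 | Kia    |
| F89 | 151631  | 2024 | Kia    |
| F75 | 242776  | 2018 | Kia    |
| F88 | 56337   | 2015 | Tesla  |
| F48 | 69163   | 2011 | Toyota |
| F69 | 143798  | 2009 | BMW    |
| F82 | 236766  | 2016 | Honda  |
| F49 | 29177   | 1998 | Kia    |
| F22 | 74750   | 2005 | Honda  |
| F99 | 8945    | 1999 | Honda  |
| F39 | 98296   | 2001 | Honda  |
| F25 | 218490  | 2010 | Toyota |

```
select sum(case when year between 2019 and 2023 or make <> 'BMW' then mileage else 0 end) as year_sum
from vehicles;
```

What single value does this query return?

1308169

vin=F37: ✓ → 121838
vin=F89: ✓ → 151631
vin=F75: ✓ → 242776
vin=F88: ✓ → 56337
vin=F48: ✓ → 69163
vin=F69: ✗
vin=F82: ✓ → 236766
vin=F49: ✓ → 29177
vin=F22: ✓ → 74750
vin=F99: ✓ → 8945
vin=F39: ✓ → 98296
vin=F25: ✓ → 218490
year_sum = 121838 + 151631 + 242776 + 56337 + 69163 + 236766 + 29177 + 74750 + 8945 + 98296 + 218490 = 1308169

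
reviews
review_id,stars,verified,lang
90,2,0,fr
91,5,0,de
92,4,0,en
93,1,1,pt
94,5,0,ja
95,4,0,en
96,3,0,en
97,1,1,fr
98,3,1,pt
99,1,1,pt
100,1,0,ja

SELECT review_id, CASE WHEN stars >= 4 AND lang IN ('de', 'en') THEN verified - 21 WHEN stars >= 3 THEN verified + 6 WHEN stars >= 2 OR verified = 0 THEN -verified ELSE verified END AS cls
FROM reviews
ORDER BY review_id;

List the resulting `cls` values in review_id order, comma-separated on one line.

0, -21, -21, 1, 6, -21, 6, 1, 7, 1, 0

review_id=90: stars >= 2 OR verified = 0 → 0
review_id=91: stars >= 4 AND lang IN ('de', 'en') → -21
review_id=92: stars >= 4 AND lang IN ('de', 'en') → -21
review_id=93: ELSE → 1
review_id=94: stars >= 3 → 6
review_id=95: stars >= 4 AND lang IN ('de', 'en') → -21
review_id=96: stars >= 3 → 6
review_id=97: ELSE → 1
review_id=98: stars >= 3 → 7
review_id=99: ELSE → 1
review_id=100: stars >= 2 OR verified = 0 → 0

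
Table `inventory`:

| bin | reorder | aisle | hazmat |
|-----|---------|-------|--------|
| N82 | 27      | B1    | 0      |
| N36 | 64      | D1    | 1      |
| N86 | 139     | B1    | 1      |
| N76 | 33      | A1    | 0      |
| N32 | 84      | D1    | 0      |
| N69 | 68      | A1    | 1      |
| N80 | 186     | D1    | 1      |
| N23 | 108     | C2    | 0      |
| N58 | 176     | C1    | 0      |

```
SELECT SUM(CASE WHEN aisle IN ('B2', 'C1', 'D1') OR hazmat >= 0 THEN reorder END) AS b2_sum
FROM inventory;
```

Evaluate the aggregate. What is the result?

885

bin=N82: ✓ → 27
bin=N36: ✓ → 64
bin=N86: ✓ → 139
bin=N76: ✓ → 33
bin=N32: ✓ → 84
bin=N69: ✓ → 68
bin=N80: ✓ → 186
bin=N23: ✓ → 108
bin=N58: ✓ → 176
b2_sum = 27 + 64 + 139 + 33 + 84 + 68 + 186 + 108 + 176 = 885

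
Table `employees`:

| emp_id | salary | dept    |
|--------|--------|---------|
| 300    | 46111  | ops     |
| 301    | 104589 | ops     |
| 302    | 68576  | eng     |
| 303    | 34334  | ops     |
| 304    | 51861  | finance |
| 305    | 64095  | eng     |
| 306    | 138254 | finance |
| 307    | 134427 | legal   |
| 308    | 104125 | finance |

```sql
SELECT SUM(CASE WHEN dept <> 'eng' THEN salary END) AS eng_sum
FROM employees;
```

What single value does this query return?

613701

emp_id=300: ✓ → 46111
emp_id=301: ✓ → 104589
emp_id=302: ✗
emp_id=303: ✓ → 34334
emp_id=304: ✓ → 51861
emp_id=305: ✗
emp_id=306: ✓ → 138254
emp_id=307: ✓ → 134427
emp_id=308: ✓ → 104125
eng_sum = 46111 + 104589 + 34334 + 51861 + 138254 + 134427 + 104125 = 613701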